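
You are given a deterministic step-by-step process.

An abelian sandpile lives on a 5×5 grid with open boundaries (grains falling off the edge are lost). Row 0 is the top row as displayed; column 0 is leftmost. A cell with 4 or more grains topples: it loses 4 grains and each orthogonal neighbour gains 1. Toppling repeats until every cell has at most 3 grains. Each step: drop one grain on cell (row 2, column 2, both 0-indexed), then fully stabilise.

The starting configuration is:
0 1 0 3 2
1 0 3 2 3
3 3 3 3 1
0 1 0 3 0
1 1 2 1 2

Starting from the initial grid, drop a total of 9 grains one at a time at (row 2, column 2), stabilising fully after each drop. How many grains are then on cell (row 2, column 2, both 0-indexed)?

[0] 0 1 0 3 2
1 0 3 2 3
3 3 3 3 1
0 1 0 3 0
1 1 2 1 2
[1] 0 1 2 1 0
2 2 1 2 1
0 1 3 2 3
1 2 2 0 1
1 1 2 2 2
[2] 0 1 2 1 0
2 2 2 2 1
0 2 0 3 3
1 2 3 0 1
1 1 2 2 2
[3] 0 1 2 1 0
2 2 2 2 1
0 2 1 3 3
1 2 3 0 1
1 1 2 2 2
[4] 0 1 2 1 0
2 2 2 2 1
0 2 2 3 3
1 2 3 0 1
1 1 2 2 2
[5] 0 1 2 1 0
2 2 2 2 1
0 2 3 3 3
1 2 3 0 1
1 1 2 2 2
[6] 0 1 2 1 0
2 2 3 3 2
0 3 2 1 0
1 3 0 2 2
1 1 3 2 2
[7] 0 1 2 1 0
2 2 3 3 2
0 3 3 1 0
1 3 0 2 2
1 1 3 2 2
[8] 0 2 3 2 0
3 0 2 0 3
1 2 2 3 0
2 0 2 2 2
1 2 3 2 2
[9] 0 2 3 2 0
3 0 2 0 3
1 2 3 3 0
2 0 2 2 2
1 2 3 2 2

3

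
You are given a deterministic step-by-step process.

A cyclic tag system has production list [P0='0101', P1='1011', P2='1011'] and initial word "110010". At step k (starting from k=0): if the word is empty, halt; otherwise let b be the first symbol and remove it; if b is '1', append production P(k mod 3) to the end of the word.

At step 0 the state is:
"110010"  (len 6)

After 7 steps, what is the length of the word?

k=0  "110010"  (len 6)
k=1  "100100101"  (len 9)
k=2  "001001011011"  (len 12)
k=3  "01001011011"  (len 11)
k=4  "1001011011"  (len 10)
k=5  "0010110111011"  (len 13)
k=6  "010110111011"  (len 12)
k=7  "10110111011"  (len 11)

11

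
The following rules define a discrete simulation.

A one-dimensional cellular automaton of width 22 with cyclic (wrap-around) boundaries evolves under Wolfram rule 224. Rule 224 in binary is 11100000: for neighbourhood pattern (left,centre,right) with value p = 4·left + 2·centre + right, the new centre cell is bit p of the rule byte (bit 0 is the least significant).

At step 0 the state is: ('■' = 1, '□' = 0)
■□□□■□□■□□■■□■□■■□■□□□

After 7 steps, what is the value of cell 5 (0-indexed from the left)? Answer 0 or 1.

0) ■□□□■□□■□□■■□■□■■□■□□□
1) □□□□□□□□□□□■■□■□■■□□□□
2) □□□□□□□□□□□□■■□■□■□□□□
3) □□□□□□□□□□□□□■■□■□□□□□
4) □□□□□□□□□□□□□□■■□□□□□□
5) □□□□□□□□□□□□□□□■□□□□□□
6) □□□□□□□□□□□□□□□□□□□□□□
7) □□□□□□□□□□□□□□□□□□□□□□

0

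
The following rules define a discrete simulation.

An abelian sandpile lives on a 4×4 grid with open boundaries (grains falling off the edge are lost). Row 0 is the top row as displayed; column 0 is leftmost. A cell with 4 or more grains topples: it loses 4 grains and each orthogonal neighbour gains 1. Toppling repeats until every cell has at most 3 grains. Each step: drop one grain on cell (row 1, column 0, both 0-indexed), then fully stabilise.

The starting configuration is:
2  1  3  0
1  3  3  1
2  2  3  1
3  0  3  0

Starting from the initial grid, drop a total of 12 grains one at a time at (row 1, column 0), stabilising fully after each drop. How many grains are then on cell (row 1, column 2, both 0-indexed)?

step 0: 2  1  3  0
1  3  3  1
2  2  3  1
3  0  3  0
step 1: 2  1  3  0
2  3  3  1
2  2  3  1
3  0  3  0
step 2: 2  1  3  0
3  3  3  1
2  2  3  1
3  0  3  0
step 3: 3  3  0  1
2  2  2  2
1  1  2  2
0  3  0  1
step 4: 3  3  0  1
3  2  2  2
1  1  2  2
0  3  0  1
step 5: 1  1  1  1
2  0  3  2
2  2  2  2
0  3  0  1
step 6: 1  1  1  1
3  0  3  2
2  2  2  2
0  3  0  1
step 7: 2  1  1  1
0  1  3  2
3  2  2  2
0  3  0  1
step 8: 2  1  1  1
1  1  3  2
3  2  2  2
0  3  0  1
step 9: 2  1  1  1
2  1  3  2
3  2  2  2
0  3  0  1
step 10: 2  1  1  1
3  1  3  2
3  2  2  2
0  3  0  1
step 11: 3  1  1  1
1  2  3  2
0  3  2  2
1  3  0  1
step 12: 3  1  1  1
2  2  3  2
0  3  2  2
1  3  0  1

3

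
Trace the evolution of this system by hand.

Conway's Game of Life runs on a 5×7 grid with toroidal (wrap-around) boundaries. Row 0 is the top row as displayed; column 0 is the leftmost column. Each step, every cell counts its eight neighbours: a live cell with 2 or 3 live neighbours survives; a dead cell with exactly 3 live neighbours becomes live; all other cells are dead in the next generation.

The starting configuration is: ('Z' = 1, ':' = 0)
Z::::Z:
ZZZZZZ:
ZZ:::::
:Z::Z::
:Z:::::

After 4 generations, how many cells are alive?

14

[0] Z::::Z:
ZZZZZZ:
ZZ:::::
:Z::Z::
:Z:::::
[1] Z::Z:Z:
::ZZZZ:
:::::ZZ
:ZZ::::
ZZ:::::
[2] Z::Z:Z:
::ZZ:::
:Z:::ZZ
:ZZ:::Z
Z:::::Z
[3] ZZZZZ::
ZZZZ:Z:
:Z:Z:ZZ
:ZZ::::
::Z::Z:
[4] Z::::Z:
:::::Z:
:::Z:ZZ
ZZ:ZZZZ
Z:::Z::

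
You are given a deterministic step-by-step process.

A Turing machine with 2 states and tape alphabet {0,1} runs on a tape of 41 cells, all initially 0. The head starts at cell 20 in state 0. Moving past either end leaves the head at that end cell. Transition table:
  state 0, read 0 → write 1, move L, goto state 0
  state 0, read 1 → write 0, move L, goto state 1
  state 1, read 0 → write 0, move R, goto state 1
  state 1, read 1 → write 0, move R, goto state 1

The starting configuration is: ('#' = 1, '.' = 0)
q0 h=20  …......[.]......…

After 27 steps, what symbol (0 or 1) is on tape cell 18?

1

gen 0: q0 h=20  …......[.]......…
gen 1: q0 h=19  …......[.]#.....…
gen 2: q0 h=18  …......[.]##....…
gen 3: q0 h=17  …......[.]###...…
gen 4: q0 h=16  …......[.]####..…
gen 5: q0 h=15  …......[.]#####.…
gen 6: q0 h=14  …......[.]######…
gen 7: q0 h=13  …......[.]######…
gen 8: q0 h=12  …......[.]######…
gen 9: q0 h=11  …......[.]######…
gen 10: q0 h=10  …......[.]######…
gen 11: q0 h= 9  …......[.]######…
gen 12: q0 h= 8  …......[.]######…
gen 13: q0 h= 7  …......[.]######…
gen 14: q0 h= 6  |......[.]######…
gen 15: q0 h= 5  |.....[.]######…
gen 16: q0 h= 4  |....[.]######…
gen 17: q0 h= 3  |...[.]######…
gen 18: q0 h= 2  |..[.]######…
gen 19: q0 h= 1  |.[.]######…
gen 20: q0 h= 0  |[.]######…
gen 21: q0 h= 0  |[#]######…
gen 22: q1 h= 0  |[.]######…
gen 23: q1 h= 1  |.[#]######…
gen 24: q1 h= 2  |..[#]######…
gen 25: q1 h= 3  |...[#]######…
gen 26: q1 h= 4  |....[#]######…
gen 27: q1 h= 5  |.....[#]######…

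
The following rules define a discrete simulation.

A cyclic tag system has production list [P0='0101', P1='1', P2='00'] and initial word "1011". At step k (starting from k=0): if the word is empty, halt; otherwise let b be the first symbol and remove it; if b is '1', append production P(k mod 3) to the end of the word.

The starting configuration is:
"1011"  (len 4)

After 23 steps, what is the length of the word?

5

0) "1011"  (len 4)
1) "0110101"  (len 7)
2) "110101"  (len 6)
3) "1010100"  (len 7)
4) "0101000101"  (len 10)
5) "101000101"  (len 9)
6) "0100010100"  (len 10)
7) "100010100"  (len 9)
8) "000101001"  (len 9)
9) "00101001"  (len 8)
10) "0101001"  (len 7)
11) "101001"  (len 6)
12) "0100100"  (len 7)
13) "100100"  (len 6)
14) "001001"  (len 6)
15) "01001"  (len 5)
16) "1001"  (len 4)
17) "0011"  (len 4)
18) "011"  (len 3)
19) "11"  (len 2)
20) "11"  (len 2)
21) "100"  (len 3)
22) "000101"  (len 6)
23) "00101"  (len 5)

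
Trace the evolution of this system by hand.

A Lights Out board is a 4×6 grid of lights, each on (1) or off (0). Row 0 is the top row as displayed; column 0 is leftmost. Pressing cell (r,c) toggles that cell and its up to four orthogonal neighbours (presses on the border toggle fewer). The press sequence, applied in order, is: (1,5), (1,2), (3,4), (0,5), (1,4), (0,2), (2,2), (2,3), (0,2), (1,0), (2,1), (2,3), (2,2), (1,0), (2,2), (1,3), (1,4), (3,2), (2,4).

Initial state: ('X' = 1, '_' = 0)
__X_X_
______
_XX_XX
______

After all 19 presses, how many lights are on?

10

gen 0: __X_X_
______
_XX_XX
______
gen 1: __X_XX
____XX
_XX_X_
______
gen 2: ____XX
_XXXXX
_X__X_
______
gen 3: ____XX
_XXXXX
_X____
___XXX
gen 4: ______
_XXXX_
_X____
___XXX
gen 5: ____X_
_XX__X
_X__X_
___XXX
gen 6: _XXXX_
_X___X
_X__X_
___XXX
gen 7: _XXXX_
_XX__X
__XXX_
__XXXX
gen 8: _XXXX_
_XXX_X
______
__X_XX
gen 9: ____X_
_X_X_X
______
__X_XX
gen 10: X___X_
X__X_X
X_____
__X_XX
gen 11: X___X_
XX_X_X
_XX___
_XX_XX
gen 12: X___X_
XX___X
_X_XX_
_XXXXX
gen 13: X___X_
XXX__X
__X_X_
_X_XXX
gen 14: ____X_
__X__X
X_X_X_
_X_XXX
gen 15: ____X_
_____X
XX_XX_
_XXXXX
gen 16: ___XX_
__XXXX
XX__X_
_XXXXX
gen 17: ___X__
__X___
XX____
_XXXXX
gen 18: ___X__
__X___
XXX___
____XX
gen 19: ___X__
__X_X_
XXXXXX
_____X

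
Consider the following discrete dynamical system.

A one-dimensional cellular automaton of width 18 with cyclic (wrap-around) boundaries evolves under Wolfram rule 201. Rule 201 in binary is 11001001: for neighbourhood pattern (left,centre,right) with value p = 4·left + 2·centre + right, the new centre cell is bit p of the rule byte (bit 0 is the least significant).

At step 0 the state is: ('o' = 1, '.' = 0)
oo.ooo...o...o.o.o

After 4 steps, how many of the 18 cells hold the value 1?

10

k=0  oo.ooo...o...o.o.o
k=1  oo.ooo.o...o.....o
k=2  oo.ooo...o...ooo.o
k=3  oo.ooo.o...o.ooo.o
k=4  oo.ooo...o...ooo.o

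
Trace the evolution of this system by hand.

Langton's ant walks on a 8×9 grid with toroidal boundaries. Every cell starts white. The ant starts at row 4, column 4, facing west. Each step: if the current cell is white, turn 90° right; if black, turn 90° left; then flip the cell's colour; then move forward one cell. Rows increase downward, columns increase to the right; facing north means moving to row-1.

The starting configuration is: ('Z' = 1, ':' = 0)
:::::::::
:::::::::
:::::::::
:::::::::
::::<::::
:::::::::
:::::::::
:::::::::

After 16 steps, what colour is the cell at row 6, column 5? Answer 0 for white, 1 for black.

gen 0: :::::::::
:::::::::
:::::::::
:::::::::
::::<::::
:::::::::
:::::::::
:::::::::
gen 1: :::::::::
:::::::::
:::::::::
::::^::::
::::Z::::
:::::::::
:::::::::
:::::::::
gen 2: :::::::::
:::::::::
:::::::::
::::Z>:::
::::Z::::
:::::::::
:::::::::
:::::::::
gen 3: :::::::::
:::::::::
:::::::::
::::ZZ:::
::::Zv:::
:::::::::
:::::::::
:::::::::
gen 4: :::::::::
:::::::::
:::::::::
::::ZZ:::
::::<Z:::
:::::::::
:::::::::
:::::::::
gen 5: :::::::::
:::::::::
:::::::::
::::ZZ:::
:::::Z:::
::::v::::
:::::::::
:::::::::
gen 6: :::::::::
:::::::::
:::::::::
::::ZZ:::
:::::Z:::
:::<Z::::
:::::::::
:::::::::
gen 7: :::::::::
:::::::::
:::::::::
::::ZZ:::
:::^:Z:::
:::ZZ::::
:::::::::
:::::::::
gen 8: :::::::::
:::::::::
:::::::::
::::ZZ:::
:::Z>Z:::
:::ZZ::::
:::::::::
:::::::::
gen 9: :::::::::
:::::::::
:::::::::
::::ZZ:::
:::ZZZ:::
:::Zv::::
:::::::::
:::::::::
gen 10: :::::::::
:::::::::
:::::::::
::::ZZ:::
:::ZZZ:::
:::Z:>:::
:::::::::
:::::::::
gen 11: :::::::::
:::::::::
:::::::::
::::ZZ:::
:::ZZZ:::
:::Z:Z:::
:::::v:::
:::::::::
gen 12: :::::::::
:::::::::
:::::::::
::::ZZ:::
:::ZZZ:::
:::Z:Z:::
::::<Z:::
:::::::::
gen 13: :::::::::
:::::::::
:::::::::
::::ZZ:::
:::ZZZ:::
:::Z^Z:::
::::ZZ:::
:::::::::
gen 14: :::::::::
:::::::::
:::::::::
::::ZZ:::
:::ZZZ:::
:::ZZ>:::
::::ZZ:::
:::::::::
gen 15: :::::::::
:::::::::
:::::::::
::::ZZ:::
:::ZZ^:::
:::ZZ::::
::::ZZ:::
:::::::::
gen 16: :::::::::
:::::::::
:::::::::
::::ZZ:::
:::Z<::::
:::ZZ::::
::::ZZ:::
:::::::::

1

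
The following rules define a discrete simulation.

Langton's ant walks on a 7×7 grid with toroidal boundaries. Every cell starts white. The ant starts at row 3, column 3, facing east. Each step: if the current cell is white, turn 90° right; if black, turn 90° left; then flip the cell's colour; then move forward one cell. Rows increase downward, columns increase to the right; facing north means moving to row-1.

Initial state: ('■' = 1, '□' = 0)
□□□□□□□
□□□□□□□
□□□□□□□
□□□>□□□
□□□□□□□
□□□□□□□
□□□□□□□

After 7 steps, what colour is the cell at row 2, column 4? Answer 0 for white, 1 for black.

0) □□□□□□□
□□□□□□□
□□□□□□□
□□□>□□□
□□□□□□□
□□□□□□□
□□□□□□□
1) □□□□□□□
□□□□□□□
□□□□□□□
□□□■□□□
□□□v□□□
□□□□□□□
□□□□□□□
2) □□□□□□□
□□□□□□□
□□□□□□□
□□□■□□□
□□<■□□□
□□□□□□□
□□□□□□□
3) □□□□□□□
□□□□□□□
□□□□□□□
□□^■□□□
□□■■□□□
□□□□□□□
□□□□□□□
4) □□□□□□□
□□□□□□□
□□□□□□□
□□■>□□□
□□■■□□□
□□□□□□□
□□□□□□□
5) □□□□□□□
□□□□□□□
□□□^□□□
□□■□□□□
□□■■□□□
□□□□□□□
□□□□□□□
6) □□□□□□□
□□□□□□□
□□□■>□□
□□■□□□□
□□■■□□□
□□□□□□□
□□□□□□□
7) □□□□□□□
□□□□□□□
□□□■■□□
□□■□v□□
□□■■□□□
□□□□□□□
□□□□□□□

1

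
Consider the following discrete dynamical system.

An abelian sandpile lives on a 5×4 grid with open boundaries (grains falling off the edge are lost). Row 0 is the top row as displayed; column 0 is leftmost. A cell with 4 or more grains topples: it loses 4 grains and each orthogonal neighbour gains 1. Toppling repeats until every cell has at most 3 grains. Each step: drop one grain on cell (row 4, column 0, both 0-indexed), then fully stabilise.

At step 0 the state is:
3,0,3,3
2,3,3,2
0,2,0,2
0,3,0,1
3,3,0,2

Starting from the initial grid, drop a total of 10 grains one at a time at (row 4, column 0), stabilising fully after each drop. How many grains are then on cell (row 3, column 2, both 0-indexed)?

1

gen 0: 3,0,3,3
2,3,3,2
0,2,0,2
0,3,0,1
3,3,0,2
gen 1: 3,0,3,3
2,3,3,2
0,3,0,2
2,0,1,1
1,1,1,2
gen 2: 3,0,3,3
2,3,3,2
0,3,0,2
2,0,1,1
2,1,1,2
gen 3: 3,0,3,3
2,3,3,2
0,3,0,2
2,0,1,1
3,1,1,2
gen 4: 3,0,3,3
2,3,3,2
0,3,0,2
3,0,1,1
0,2,1,2
gen 5: 3,0,3,3
2,3,3,2
0,3,0,2
3,0,1,1
1,2,1,2
gen 6: 3,0,3,3
2,3,3,2
0,3,0,2
3,0,1,1
2,2,1,2
gen 7: 3,0,3,3
2,3,3,2
0,3,0,2
3,0,1,1
3,2,1,2
gen 8: 3,0,3,3
2,3,3,2
1,3,0,2
0,1,1,1
1,3,1,2
gen 9: 3,0,3,3
2,3,3,2
1,3,0,2
0,1,1,1
2,3,1,2
gen 10: 3,0,3,3
2,3,3,2
1,3,0,2
0,1,1,1
3,3,1,2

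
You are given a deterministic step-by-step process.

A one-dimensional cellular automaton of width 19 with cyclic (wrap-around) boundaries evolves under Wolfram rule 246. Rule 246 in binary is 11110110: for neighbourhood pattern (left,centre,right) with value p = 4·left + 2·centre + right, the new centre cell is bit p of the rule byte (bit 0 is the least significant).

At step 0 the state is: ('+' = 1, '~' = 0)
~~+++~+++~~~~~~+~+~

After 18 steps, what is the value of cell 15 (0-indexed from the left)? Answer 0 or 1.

1

0) ~~+++~+++~~~~~~+~+~
1) ~+~+++~+++~~~~+++++
2) +++~+++~+++~~+~++++
3) ++++~+++~++++++~+++
4) +++++~+++~++++++~++
5) ++++++~+++~++++++~+
6) +++++++~+++~++++++~
7) ~+++++++~+++~++++++
8) +~+++++++~+++~+++++
9) ++~+++++++~+++~++++
10) +++~+++++++~+++~+++
11) ++++~+++++++~+++~++
12) +++++~+++++++~+++~+
13) ++++++~+++++++~+++~
14) ~++++++~+++++++~+++
15) +~++++++~+++++++~++
16) ++~++++++~+++++++~+
17) +++~++++++~+++++++~
18) ~+++~++++++~+++++++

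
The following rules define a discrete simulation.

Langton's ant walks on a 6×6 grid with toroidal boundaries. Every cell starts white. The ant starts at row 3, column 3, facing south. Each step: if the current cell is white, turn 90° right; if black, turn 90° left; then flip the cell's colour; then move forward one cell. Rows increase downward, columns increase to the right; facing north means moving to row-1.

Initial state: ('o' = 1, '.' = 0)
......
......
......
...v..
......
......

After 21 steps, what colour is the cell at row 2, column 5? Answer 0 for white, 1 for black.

0

gen 0: ......
......
......
...v..
......
......
gen 1: ......
......
......
..<o..
......
......
gen 2: ......
......
..^...
..oo..
......
......
gen 3: ......
......
..o>..
..oo..
......
......
gen 4: ......
......
..oo..
..ov..
......
......
gen 5: ......
......
..oo..
..o.>.
......
......
gen 6: ......
......
..oo..
..o.o.
....v.
......
gen 7: ......
......
..oo..
..o.o.
...<o.
......
gen 8: ......
......
..oo..
..o^o.
...oo.
......
gen 9: ......
......
..oo..
..oo>.
...oo.
......
gen 10: ......
......
..oo^.
..oo..
...oo.
......
gen 11: ......
......
..ooo>
..oo..
...oo.
......
gen 12: ......
......
..oooo
..oo.v
...oo.
......
gen 13: ......
......
..oooo
..oo<o
...oo.
......
gen 14: ......
......
..oo^o
..oooo
...oo.
......
gen 15: ......
......
..o<.o
..oooo
...oo.
......
gen 16: ......
......
..o..o
..ovoo
...oo.
......
gen 17: ......
......
..o..o
..o.>o
...oo.
......
gen 18: ......
......
..o.^o
..o..o
...oo.
......
gen 19: ......
......
..o.o>
..o..o
...oo.
......
gen 20: ......
.....^
..o.o.
..o..o
...oo.
......
gen 21: ......
>....o
..o.o.
..o..o
...oo.
......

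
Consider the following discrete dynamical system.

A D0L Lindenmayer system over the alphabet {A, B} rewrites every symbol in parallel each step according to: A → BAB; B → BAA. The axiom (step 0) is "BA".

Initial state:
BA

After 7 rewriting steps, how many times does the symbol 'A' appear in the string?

0) BA
1) BAABAB
2) BAABABBABBAABABBAA
3) BAABABBABBAABABBAABAABABBAABAABABBABBAABABBAABAABABBAB
4) BAABABBABBAABABBAABAABABBAABAABABBABBAABABBAABAABABBABBAAB…BBAABAABABBABBAABABBAABAABABBABBAABABBABBAABABBAABAABABBAA  (len 162)
5) BAABABBABBAABABBAABAABABBAABAABABBABBAABABBAABAABABBABBAAB…BBAABAABABBABBAABABBAABAABABBABBAABABBABBAABABBAABAABABBAB  (len 486)
6) BAABABBABBAABABBAABAABABBAABAABABBABBAABABBAABAABABBABBAAB…BBAABAABABBABBAABABBAABAABABBABBAABABBABBAABABBAABAABABBAA  (len 1458)
7) BAABABBABBAABABBAABAABABBAABAABABBABBAABABBAABAABABBABBAAB…BBAABAABABBABBAABABBAABAABABBABBAABABBABBAABABBAABAABABBAB  (len 4374)

2187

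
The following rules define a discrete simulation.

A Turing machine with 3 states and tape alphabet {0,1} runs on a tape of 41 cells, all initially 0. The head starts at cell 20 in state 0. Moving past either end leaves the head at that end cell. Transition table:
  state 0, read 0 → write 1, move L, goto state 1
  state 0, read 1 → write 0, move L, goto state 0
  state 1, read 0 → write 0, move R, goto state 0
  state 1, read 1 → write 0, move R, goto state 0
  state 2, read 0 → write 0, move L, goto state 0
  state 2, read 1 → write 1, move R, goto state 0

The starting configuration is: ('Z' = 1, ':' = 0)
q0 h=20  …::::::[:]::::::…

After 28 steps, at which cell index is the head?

step 0: q0 h=20  …::::::[:]::::::…
step 1: q1 h=19  …::::::[:]Z:::::…
step 2: q0 h=20  …::::::[Z]::::::…
step 3: q0 h=19  …::::::[:]::::::…
step 4: q1 h=18  …::::::[:]Z:::::…
step 5: q0 h=19  …::::::[Z]::::::…
step 6: q0 h=18  …::::::[:]::::::…
step 7: q1 h=17  …::::::[:]Z:::::…
step 8: q0 h=18  …::::::[Z]::::::…
step 9: q0 h=17  …::::::[:]::::::…
step 10: q1 h=16  …::::::[:]Z:::::…
step 11: q0 h=17  …::::::[Z]::::::…
step 12: q0 h=16  …::::::[:]::::::…
step 13: q1 h=15  …::::::[:]Z:::::…
step 14: q0 h=16  …::::::[Z]::::::…
step 15: q0 h=15  …::::::[:]::::::…
step 16: q1 h=14  …::::::[:]Z:::::…
step 17: q0 h=15  …::::::[Z]::::::…
step 18: q0 h=14  …::::::[:]::::::…
step 19: q1 h=13  …::::::[:]Z:::::…
step 20: q0 h=14  …::::::[Z]::::::…
step 21: q0 h=13  …::::::[:]::::::…
step 22: q1 h=12  …::::::[:]Z:::::…
step 23: q0 h=13  …::::::[Z]::::::…
step 24: q0 h=12  …::::::[:]::::::…
step 25: q1 h=11  …::::::[:]Z:::::…
step 26: q0 h=12  …::::::[Z]::::::…
step 27: q0 h=11  …::::::[:]::::::…
step 28: q1 h=10  …::::::[:]Z:::::…

10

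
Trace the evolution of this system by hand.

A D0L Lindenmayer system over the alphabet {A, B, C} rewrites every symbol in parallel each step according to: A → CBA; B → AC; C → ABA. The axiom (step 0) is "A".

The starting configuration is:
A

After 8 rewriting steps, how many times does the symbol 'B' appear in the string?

896

t=0: A
t=1: CBA
t=2: ABAACCBA
t=3: CBAACCBACBAABAABAACCBA
t=4: ABAACCBACBAABAABAACCBAABAACCBACBAACCBACBAACCBACBAABAABAACCBA
t=5: CBAACCBACBAABAABAACCBAABAACCBACBAACCBACBAACCBACBAABAABAACC…AACCBACBAABAABAACCBAABAACCBACBAACCBACBAACCBACBAABAABAACCBA  (len 164)
t=6: ABAACCBACBAABAABAACCBAABAACCBACBAACCBACBAACCBACBAABAABAACC…AACCBACBAABAABAACCBAABAACCBACBAACCBACBAACCBACBAABAABAACCBA  (len 448)
t=7: CBAACCBACBAABAABAACCBAABAACCBACBAACCBACBAACCBACBAABAABAACC…AACCBACBAABAABAACCBAABAACCBACBAACCBACBAACCBACBAABAABAACCBA  (len 1224)
t=8: ABAACCBACBAABAABAACCBAABAACCBACBAACCBACBAACCBACBAABAABAACC…AACCBACBAABAABAACCBAABAACCBACBAACCBACBAACCBACBAABAABAACCBA  (len 3344)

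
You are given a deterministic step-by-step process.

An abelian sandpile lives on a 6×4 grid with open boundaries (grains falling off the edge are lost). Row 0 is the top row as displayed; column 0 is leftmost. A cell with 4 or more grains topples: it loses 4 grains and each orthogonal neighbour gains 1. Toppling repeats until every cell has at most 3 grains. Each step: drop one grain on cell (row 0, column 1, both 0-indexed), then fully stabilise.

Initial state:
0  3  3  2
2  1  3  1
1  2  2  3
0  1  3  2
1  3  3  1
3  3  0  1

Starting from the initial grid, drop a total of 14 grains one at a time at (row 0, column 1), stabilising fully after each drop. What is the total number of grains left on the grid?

step 0: 0  3  3  2
2  1  3  1
1  2  2  3
0  1  3  2
1  3  3  1
3  3  0  1
step 1: 1  1  1  3
2  3  0  2
1  2  3  3
0  1  3  2
1  3  3  1
3  3  0  1
step 2: 1  2  1  3
2  3  0  2
1  2  3  3
0  1  3  2
1  3  3  1
3  3  0  1
step 3: 1  3  1  3
2  3  0  2
1  2  3  3
0  1  3  2
1  3  3  1
3  3  0  1
step 4: 2  1  2  3
3  0  1  2
1  3  3  3
0  1  3  2
1  3  3  1
3  3  0  1
step 5: 2  2  2  3
3  0  1  2
1  3  3  3
0  1  3  2
1  3  3  1
3  3  0  1
step 6: 2  3  2  3
3  0  1  2
1  3  3  3
0  1  3  2
1  3  3  1
3  3  0  1
step 7: 3  0  3  3
3  1  1  2
1  3  3  3
0  1  3  2
1  3  3  1
3  3  0  1
step 8: 3  1  3  3
3  1  1  2
1  3  3  3
0  1  3  2
1  3  3  1
3  3  0  1
step 9: 3  2  3  3
3  1  1  2
1  3  3  3
0  1  3  2
1  3  3  1
3  3  0  1
step 10: 3  3  3  3
3  1  1  2
1  3  3  3
0  1  3  2
1  3  3  1
3  3  0  1
step 11: 1  2  1  0
0  3  2  3
2  3  3  3
0  1  3  2
1  3  3  1
3  3  0  1
step 12: 1  3  1  0
0  3  2  3
2  3  3  3
0  1  3  2
1  3  3  1
3  3  0  1
step 13: 2  1  3  1
1  2  1  1
3  2  3  2
1  0  3  0
3  2  1  3
0  1  2  1
step 14: 2  2  3  1
1  2  1  1
3  2  3  2
1  0  3  0
3  2  1  3
0  1  2  1

40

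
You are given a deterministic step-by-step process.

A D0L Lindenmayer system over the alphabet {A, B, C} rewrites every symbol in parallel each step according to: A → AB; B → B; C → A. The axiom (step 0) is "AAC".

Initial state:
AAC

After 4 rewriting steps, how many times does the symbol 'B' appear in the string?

0) AAC
1) ABABA
2) ABBABBAB
3) ABBBABBBABB
4) ABBBBABBBBABBB

11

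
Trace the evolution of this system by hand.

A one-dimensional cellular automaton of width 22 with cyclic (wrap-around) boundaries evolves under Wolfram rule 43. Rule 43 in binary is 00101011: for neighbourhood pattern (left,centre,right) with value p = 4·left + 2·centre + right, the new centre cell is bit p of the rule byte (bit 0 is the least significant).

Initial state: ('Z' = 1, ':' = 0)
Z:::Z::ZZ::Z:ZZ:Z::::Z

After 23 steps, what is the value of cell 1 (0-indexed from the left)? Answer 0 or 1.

step 0: Z:::Z::ZZ::Z:ZZ:Z::::Z
step 1: ::ZZ::ZZ::Z:ZZ:Z::ZZZZ
step 2: :ZZ::ZZ::Z:ZZ:Z::ZZ:::
step 3: ZZ::ZZ::Z:ZZ:Z::ZZ::ZZ
step 4: :::ZZ::Z:ZZ:Z::ZZ::ZZ:
step 5: ZZZZ::Z:ZZ:Z::ZZ::ZZ::
step 6: Z::::Z:ZZ:Z::ZZ::ZZ::Z
step 7: ::ZZZ:ZZ:Z::ZZ::ZZ::ZZ
step 8: :ZZ::ZZ:Z::ZZ::ZZ::ZZ:
step 9: ZZ::ZZ:Z::ZZ::ZZ::ZZ::
step 10: Z::ZZ:Z::ZZ::ZZ::ZZ::Z
step 11: ::ZZ:Z::ZZ::ZZ::ZZ::ZZ
step 12: :ZZ:Z::ZZ::ZZ::ZZ::ZZ:
step 13: ZZ:Z::ZZ::ZZ::ZZ::ZZ::
step 14: Z:Z::ZZ::ZZ::ZZ::ZZ::Z
step 15: :Z::ZZ::ZZ::ZZ::ZZ::ZZ
step 16: Z::ZZ::ZZ::ZZ::ZZ::ZZ:
step 17: ::ZZ::ZZ::ZZ::ZZ::ZZ:Z
step 18: :ZZ::ZZ::ZZ::ZZ::ZZ:Z:
step 19: ZZ::ZZ::ZZ::ZZ::ZZ:Z::
step 20: Z::ZZ::ZZ::ZZ::ZZ:Z::Z
step 21: ::ZZ::ZZ::ZZ::ZZ:Z::ZZ
step 22: :ZZ::ZZ::ZZ::ZZ:Z::ZZ:
step 23: ZZ::ZZ::ZZ::ZZ:Z::ZZ::

1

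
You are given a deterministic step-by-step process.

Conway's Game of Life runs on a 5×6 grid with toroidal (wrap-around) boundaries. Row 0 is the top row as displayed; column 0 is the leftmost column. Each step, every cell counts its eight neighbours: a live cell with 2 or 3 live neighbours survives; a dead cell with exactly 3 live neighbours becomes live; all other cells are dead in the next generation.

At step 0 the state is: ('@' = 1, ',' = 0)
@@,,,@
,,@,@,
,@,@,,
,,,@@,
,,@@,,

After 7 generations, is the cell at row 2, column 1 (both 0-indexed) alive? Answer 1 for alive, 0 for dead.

1

t=0: @@,,,@
,,@,@,
,@,@,,
,,,@@,
,,@@,,
t=1: @@,,@@
,,@@@@
,,,,,,
,,,,@,
@@@@,@
t=2: ,,,,,,
,@@@,,
,,,,,@
@@@@@@
,,@@,,
t=3: ,@,,,,
,,@,,,
,,,,,@
@@,,,@
@,,,,@
t=4: @@,,,,
,,,,,,
,@,,,@
,@,,@,
,,,,,@
t=5: @,,,,,
,@,,,,
@,,,,,
,,,,@@
,@,,,@
t=6: @@,,,,
@@,,,,
@,,,,@
,,,,@@
,,,,@@
t=7: ,@,,,,
,,,,,,
,@,,@,
,,,,,,
,,,,@,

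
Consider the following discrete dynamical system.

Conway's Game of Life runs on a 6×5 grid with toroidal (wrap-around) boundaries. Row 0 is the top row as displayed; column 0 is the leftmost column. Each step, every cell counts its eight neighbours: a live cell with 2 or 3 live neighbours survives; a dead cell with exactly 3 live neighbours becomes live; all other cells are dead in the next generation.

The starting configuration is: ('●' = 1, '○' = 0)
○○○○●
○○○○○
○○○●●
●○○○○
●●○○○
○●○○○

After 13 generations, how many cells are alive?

[0] ○○○○●
○○○○○
○○○●●
●○○○○
●●○○○
○●○○○
[1] ○○○○○
○○○●●
○○○○●
●●○○○
●●○○○
○●○○○
[2] ○○○○○
○○○●●
○○○●●
○●○○●
○○●○○
●●○○○
[3] ●○○○●
○○○●●
○○●○○
●○●○●
○○●○○
○●○○○
[4] ●○○●●
●○○●●
●●●○○
○○●○○
●○●●○
●●○○○
[5] ○○●●○
○○○○○
●○●○○
●○○○●
●○●●●
○○○○○
[6] ○○○○○
○●●●○
●●○○●
○○●○○
●●○●○
○●○○○
[7] ○●○○○
○●●●●
●○○○●
○○●●○
●●○○○
●●●○○
[8] ○○○○●
○●●●●
●○○○○
○○●●○
●○○●●
○○●○○
[9] ●●○○●
○●●●●
●○○○○
●●●●○
○●○○●
●○○○○
[10] ○○○○○
○○●●○
○○○○○
○○●●○
○○○●●
○○○○○
[11] ○○○○○
○○○○○
○○○○○
○○●●●
○○●●●
○○○○○
[12] ○○○○○
○○○○○
○○○●○
○○●○●
○○●○●
○○○●○
[13] ○○○○○
○○○○○
○○○●○
○○●○●
○○●○●
○○○●○

6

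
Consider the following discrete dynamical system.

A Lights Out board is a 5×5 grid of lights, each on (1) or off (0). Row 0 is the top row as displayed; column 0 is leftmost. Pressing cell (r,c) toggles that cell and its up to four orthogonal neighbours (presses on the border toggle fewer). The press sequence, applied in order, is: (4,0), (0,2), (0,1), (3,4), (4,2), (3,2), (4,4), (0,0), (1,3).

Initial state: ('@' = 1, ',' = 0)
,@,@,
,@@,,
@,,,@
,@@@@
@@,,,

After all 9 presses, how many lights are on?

13

[0] ,@,@,
,@@,,
@,,,@
,@@@@
@@,,,
[1] ,@,@,
,@@,,
@,,,@
@@@@@
,,,,,
[2] ,,@,,
,@,,,
@,,,@
@@@@@
,,,,,
[3] @@,,,
,,,,,
@,,,@
@@@@@
,,,,,
[4] @@,,,
,,,,,
@,,,,
@@@,,
,,,,@
[5] @@,,,
,,,,,
@,,,,
@@,,,
,@@@@
[6] @@,,,
,,,,,
@,@,,
@,@@,
,@,@@
[7] @@,,,
,,,,,
@,@,,
@,@@@
,@,,,
[8] ,,,,,
@,,,,
@,@,,
@,@@@
,@,,,
[9] ,,,@,
@,@@@
@,@@,
@,@@@
,@,,,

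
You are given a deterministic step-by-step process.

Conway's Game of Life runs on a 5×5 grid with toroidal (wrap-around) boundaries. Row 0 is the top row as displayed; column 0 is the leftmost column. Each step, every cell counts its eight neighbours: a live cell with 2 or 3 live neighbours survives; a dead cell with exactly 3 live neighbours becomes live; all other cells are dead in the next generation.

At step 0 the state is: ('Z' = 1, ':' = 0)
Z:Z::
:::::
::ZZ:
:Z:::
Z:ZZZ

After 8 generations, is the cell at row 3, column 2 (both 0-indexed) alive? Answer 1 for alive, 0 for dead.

0) Z:Z::
:::::
::ZZ:
:Z:::
Z:ZZZ
1) Z:Z::
:ZZZ:
::Z::
ZZ:::
Z:ZZZ
2) Z::::
:::Z:
Z::Z:
Z::::
::ZZ:
3) ::ZZZ
:::::
:::::
:ZZZ:
:Z::Z
4) Z:ZZZ
:::Z:
::Z::
ZZZZ:
:Z::Z
5) ZZZ::
:Z:::
::::Z
Z::ZZ
:::::
6) ZZZ::
:ZZ::
:::ZZ
Z::ZZ
::ZZ:
7) Z::::
::::Z
:Z:::
Z::::
:::::
8) :::::
Z::::
Z::::
:::::
:::::

0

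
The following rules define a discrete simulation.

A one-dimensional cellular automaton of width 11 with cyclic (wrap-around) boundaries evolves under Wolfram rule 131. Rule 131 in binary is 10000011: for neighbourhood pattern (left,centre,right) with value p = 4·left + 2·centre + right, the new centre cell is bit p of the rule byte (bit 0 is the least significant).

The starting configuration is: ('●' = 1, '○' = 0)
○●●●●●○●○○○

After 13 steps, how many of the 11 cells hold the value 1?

4

k=0  ○●●●●●○●○○○
k=1  ●○●●●○○○○●●
k=2  ○○○●○○●●●○●
k=3  ○●●○○●○●○○○
k=4  ●○○○●○○○○●●
k=5  ○○●●○○●●●○●
k=6  ○●○○○●○●○○○
k=7  ●○○●●○○○○●●
k=8  ○○●○○○●●●○●
k=9  ○●○○●●○●○○○
k=10  ●○○●○○○○○●●
k=11  ○○●○○●●●●○●
k=12  ○●○○●○●●○○○
k=13  ●○○●○○○○○●●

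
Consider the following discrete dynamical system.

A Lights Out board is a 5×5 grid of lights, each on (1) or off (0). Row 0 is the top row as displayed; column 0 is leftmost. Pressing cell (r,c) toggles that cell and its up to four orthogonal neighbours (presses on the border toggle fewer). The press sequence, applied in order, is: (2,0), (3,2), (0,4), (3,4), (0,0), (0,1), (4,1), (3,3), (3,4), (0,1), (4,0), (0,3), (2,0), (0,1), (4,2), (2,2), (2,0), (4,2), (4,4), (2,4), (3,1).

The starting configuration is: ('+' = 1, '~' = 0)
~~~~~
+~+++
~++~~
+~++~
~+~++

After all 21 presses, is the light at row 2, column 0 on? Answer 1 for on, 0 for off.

1

k=0  ~~~~~
+~+++
~++~~
+~++~
~+~++
k=1  ~~~~~
~~+++
+~+~~
~~++~
~+~++
k=2  ~~~~~
~~+++
+~~~~
~+~~~
~++++
k=3  ~~~++
~~++~
+~~~~
~+~~~
~++++
k=4  ~~~++
~~++~
+~~~+
~+~++
~+++~
k=5  ++~++
+~++~
+~~~+
~+~++
~+++~
k=6  ~~+++
++++~
+~~~+
~+~++
~+++~
k=7  ~~+++
++++~
+~~~+
~~~++
+~~+~
k=8  ~~+++
++++~
+~~++
~~+~~
+~~~~
k=9  ~~+++
++++~
+~~+~
~~+++
+~~~+
k=10  ++~++
+~++~
+~~+~
~~+++
+~~~+
k=11  ++~++
+~++~
+~~+~
+~+++
~+~~+
k=12  +++~~
+~+~~
+~~+~
+~+++
~+~~+
k=13  +++~~
~~+~~
~+~+~
~~+++
~+~~+
k=14  ~~~~~
~++~~
~+~+~
~~+++
~+~~+
k=15  ~~~~~
~++~~
~+~+~
~~~++
~~+++
k=16  ~~~~~
~+~~~
~~+~~
~~+++
~~+++
k=17  ~~~~~
++~~~
+++~~
+~+++
~~+++
k=18  ~~~~~
++~~~
+++~~
+~~++
~+~~+
k=19  ~~~~~
++~~~
+++~~
+~~+~
~+~+~
k=20  ~~~~~
++~~+
+++++
+~~++
~+~+~
k=21  ~~~~~
++~~+
+~+++
~++++
~~~+~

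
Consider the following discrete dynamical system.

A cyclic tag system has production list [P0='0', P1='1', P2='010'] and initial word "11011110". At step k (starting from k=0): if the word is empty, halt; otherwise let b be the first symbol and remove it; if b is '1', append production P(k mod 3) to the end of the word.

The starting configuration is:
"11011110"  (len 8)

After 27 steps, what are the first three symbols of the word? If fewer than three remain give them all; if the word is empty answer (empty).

001

gen 0: "11011110"  (len 8)
gen 1: "10111100"  (len 8)
gen 2: "01111001"  (len 8)
gen 3: "1111001"  (len 7)
gen 4: "1110010"  (len 7)
gen 5: "1100101"  (len 7)
gen 6: "100101010"  (len 9)
gen 7: "001010100"  (len 9)
gen 8: "01010100"  (len 8)
gen 9: "1010100"  (len 7)
gen 10: "0101000"  (len 7)
gen 11: "101000"  (len 6)
gen 12: "01000010"  (len 8)
gen 13: "1000010"  (len 7)
gen 14: "0000101"  (len 7)
gen 15: "000101"  (len 6)
gen 16: "00101"  (len 5)
gen 17: "0101"  (len 4)
gen 18: "101"  (len 3)
gen 19: "010"  (len 3)
gen 20: "10"  (len 2)
gen 21: "0010"  (len 4)
gen 22: "010"  (len 3)
gen 23: "10"  (len 2)
gen 24: "0010"  (len 4)
gen 25: "010"  (len 3)
gen 26: "10"  (len 2)
gen 27: "0010"  (len 4)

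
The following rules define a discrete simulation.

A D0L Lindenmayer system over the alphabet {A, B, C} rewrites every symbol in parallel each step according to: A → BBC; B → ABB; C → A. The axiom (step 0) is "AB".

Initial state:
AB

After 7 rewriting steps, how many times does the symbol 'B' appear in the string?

1846

0) AB
1) BBCABB
2) ABBABBABBCABBABB
3) BBCABBABBBBCABBABBBBCABBABBABBCABBABBBBCABBABB
4) ABBABBABBCABBABBBBCABBABBABBABBABBCABBABBBBCABBABBABBABBAB…BBABBBBCABBABBABBCABBABBBBCABBABBABBABBABBCABBABBBBCABBABB  (len 128)
5) BBCABBABBBBCABBABBBBCABBABBABBCABBABBBBCABBABBABBABBABBCAB…BBABBBBCABBABBABBCABBABBBBCABBABBABBABBABBCABBABBBBCABBABB  (len 362)
6) ABBABBABBCABBABBBBCABBABBABBABBABBCABBABBBBCABBABBABBABBAB…BBABBBBCABBABBABBCABBABBBBCABBABBABBABBABBCABBABBBBCABBABB  (len 1016)
7) BBCABBABBBBCABBABBBBCABBABBABBCABBABBBBCABBABBABBABBABBCAB…BBABBBBCABBABBABBCABBABBBBCABBABBABBABBABBCABBABBBBCABBABB  (len 2862)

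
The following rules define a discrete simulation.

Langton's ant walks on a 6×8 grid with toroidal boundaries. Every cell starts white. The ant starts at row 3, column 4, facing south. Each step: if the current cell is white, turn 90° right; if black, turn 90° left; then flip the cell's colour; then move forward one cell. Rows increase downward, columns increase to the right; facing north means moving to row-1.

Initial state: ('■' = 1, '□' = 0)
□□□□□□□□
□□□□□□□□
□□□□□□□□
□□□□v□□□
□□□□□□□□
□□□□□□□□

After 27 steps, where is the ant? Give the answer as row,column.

0,6

0) □□□□□□□□
□□□□□□□□
□□□□□□□□
□□□□v□□□
□□□□□□□□
□□□□□□□□
1) □□□□□□□□
□□□□□□□□
□□□□□□□□
□□□<■□□□
□□□□□□□□
□□□□□□□□
2) □□□□□□□□
□□□□□□□□
□□□^□□□□
□□□■■□□□
□□□□□□□□
□□□□□□□□
3) □□□□□□□□
□□□□□□□□
□□□■>□□□
□□□■■□□□
□□□□□□□□
□□□□□□□□
4) □□□□□□□□
□□□□□□□□
□□□■■□□□
□□□■v□□□
□□□□□□□□
□□□□□□□□
5) □□□□□□□□
□□□□□□□□
□□□■■□□□
□□□■□>□□
□□□□□□□□
□□□□□□□□
6) □□□□□□□□
□□□□□□□□
□□□■■□□□
□□□■□■□□
□□□□□v□□
□□□□□□□□
7) □□□□□□□□
□□□□□□□□
□□□■■□□□
□□□■□■□□
□□□□<■□□
□□□□□□□□
8) □□□□□□□□
□□□□□□□□
□□□■■□□□
□□□■^■□□
□□□□■■□□
□□□□□□□□
9) □□□□□□□□
□□□□□□□□
□□□■■□□□
□□□■■>□□
□□□□■■□□
□□□□□□□□
10) □□□□□□□□
□□□□□□□□
□□□■■^□□
□□□■■□□□
□□□□■■□□
□□□□□□□□
11) □□□□□□□□
□□□□□□□□
□□□■■■>□
□□□■■□□□
□□□□■■□□
□□□□□□□□
12) □□□□□□□□
□□□□□□□□
□□□■■■■□
□□□■■□v□
□□□□■■□□
□□□□□□□□
13) □□□□□□□□
□□□□□□□□
□□□■■■■□
□□□■■<■□
□□□□■■□□
□□□□□□□□
14) □□□□□□□□
□□□□□□□□
□□□■■^■□
□□□■■■■□
□□□□■■□□
□□□□□□□□
15) □□□□□□□□
□□□□□□□□
□□□■<□■□
□□□■■■■□
□□□□■■□□
□□□□□□□□
16) □□□□□□□□
□□□□□□□□
□□□■□□■□
□□□■v■■□
□□□□■■□□
□□□□□□□□
17) □□□□□□□□
□□□□□□□□
□□□■□□■□
□□□■□>■□
□□□□■■□□
□□□□□□□□
18) □□□□□□□□
□□□□□□□□
□□□■□^■□
□□□■□□■□
□□□□■■□□
□□□□□□□□
19) □□□□□□□□
□□□□□□□□
□□□■□■>□
□□□■□□■□
□□□□■■□□
□□□□□□□□
20) □□□□□□□□
□□□□□□^□
□□□■□■□□
□□□■□□■□
□□□□■■□□
□□□□□□□□
21) □□□□□□□□
□□□□□□■>
□□□■□■□□
□□□■□□■□
□□□□■■□□
□□□□□□□□
22) □□□□□□□□
□□□□□□■■
□□□■□■□v
□□□■□□■□
□□□□■■□□
□□□□□□□□
23) □□□□□□□□
□□□□□□■■
□□□■□■<■
□□□■□□■□
□□□□■■□□
□□□□□□□□
24) □□□□□□□□
□□□□□□^■
□□□■□■■■
□□□■□□■□
□□□□■■□□
□□□□□□□□
25) □□□□□□□□
□□□□□<□■
□□□■□■■■
□□□■□□■□
□□□□■■□□
□□□□□□□□
26) □□□□□^□□
□□□□□■□■
□□□■□■■■
□□□■□□■□
□□□□■■□□
□□□□□□□□
27) □□□□□■>□
□□□□□■□■
□□□■□■■■
□□□■□□■□
□□□□■■□□
□□□□□□□□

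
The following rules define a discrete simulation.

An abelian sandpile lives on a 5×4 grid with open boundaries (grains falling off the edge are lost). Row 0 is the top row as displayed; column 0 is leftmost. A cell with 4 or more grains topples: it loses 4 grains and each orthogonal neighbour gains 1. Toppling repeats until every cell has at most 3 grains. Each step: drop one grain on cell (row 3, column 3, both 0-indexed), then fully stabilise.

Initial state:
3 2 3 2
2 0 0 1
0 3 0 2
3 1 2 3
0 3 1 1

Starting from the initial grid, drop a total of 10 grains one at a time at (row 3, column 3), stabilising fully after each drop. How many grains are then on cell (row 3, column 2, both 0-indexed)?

2

[0] 3 2 3 2
2 0 0 1
0 3 0 2
3 1 2 3
0 3 1 1
[1] 3 2 3 2
2 0 0 1
0 3 0 3
3 1 3 0
0 3 1 2
[2] 3 2 3 2
2 0 0 1
0 3 0 3
3 1 3 1
0 3 1 2
[3] 3 2 3 2
2 0 0 1
0 3 0 3
3 1 3 2
0 3 1 2
[4] 3 2 3 2
2 0 0 1
0 3 0 3
3 1 3 3
0 3 1 2
[5] 3 2 3 2
2 0 0 2
0 3 2 0
3 2 0 2
0 3 2 3
[6] 3 2 3 2
2 0 0 2
0 3 2 0
3 2 0 3
0 3 2 3
[7] 3 2 3 2
2 0 0 2
0 3 2 1
3 2 1 1
0 3 3 0
[8] 3 2 3 2
2 0 0 2
0 3 2 1
3 2 1 2
0 3 3 0
[9] 3 2 3 2
2 0 0 2
0 3 2 1
3 2 1 3
0 3 3 0
[10] 3 2 3 2
2 0 0 2
0 3 2 2
3 2 2 0
0 3 3 1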